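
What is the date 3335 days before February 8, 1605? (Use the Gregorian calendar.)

−366 (one year; includes Feb 29, 1604) → Feb 8, 1604 (2969 left).
−365 (one year) → Feb 8, 1603 (2604 left).
−365 (one year) → Feb 8, 1602 (2239 left).
−365 (one year) → Feb 8, 1601 (1874 left).
−366 (one year; includes Feb 29, 1600) → Feb 8, 1600 (1508 left).
−365 (one year) → Feb 8, 1599 (1143 left).
−365 (one year) → Feb 8, 1598 (778 left).
−365 (one year) → Feb 8, 1597 (413 left).
−366 (one year; includes Feb 29, 1596) → Feb 8, 1596 (47 left).
−8 → Jan 31, 1596 (end of Jan, 31 days; 39 left).
−31 → Dec 31, 1595 (end of Dec, 31 days; 8 left).
−8 → Dec 23, 1595.

December 23, 1595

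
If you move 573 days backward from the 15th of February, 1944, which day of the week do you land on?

Wednesday

First find the weekday of Feb 15, 1944. Doomsday rule: the anchor day for the 1900s is Wednesday. For year 44: 44÷12 = 3 r 8, and 8÷4 = 2, so 3+8+2 = 13.
Wednesday + 13 ≡ Tuesday — that's 1944's doomsday.
In February the doomsday date is Feb 29 (1944 is a leap year (divisible by 4)).
Feb 15 is 14 days before Feb 29; 14 mod 7 = 0, so Tuesday − 0 = Tuesday.
573 mod 7 = 6, so 573 days before a Tuesday is Tuesday − 6 = Wednesday.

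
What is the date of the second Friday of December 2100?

December 1, 2100 is a Wednesday.
The first Friday is therefore December 3 (2 days later).
The second Friday is 3 + 1×7 = December 10.

December 10, 2100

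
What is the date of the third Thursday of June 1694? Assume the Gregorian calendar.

June 1, 1694 is a Tuesday.
The first Thursday is therefore June 3 (2 days later).
The third Thursday is 3 + 2×7 = June 17.

June 17, 1694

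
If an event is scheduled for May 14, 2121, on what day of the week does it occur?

Doomsday rule: the anchor day for the 2100s is Sunday. For year 21: 21÷12 = 1 r 9, and 9÷4 = 2, so 1+9+2 = 12.
Sunday + 12 ≡ Friday — that's 2121's doomsday.
In May the doomsday date is May 9.
May 14 is 5 days after May 9; 5 mod 7 = 5, so Friday + 5 = Wednesday.

Wednesday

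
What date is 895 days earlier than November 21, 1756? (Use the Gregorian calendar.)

June 10, 1754

−366 (one year; includes Feb 29, 1756) → Nov 21, 1755 (529 left).
−365 (one year) → Nov 21, 1754 (164 left).
−21 → Oct 31, 1754 (end of Oct, 31 days; 143 left).
−31 → Sep 30, 1754 (end of Sep, 30 days; 112 left).
−30 → Aug 31, 1754 (end of Aug, 31 days; 82 left).
−31 → Jul 31, 1754 (end of Jul, 31 days; 51 left).
−31 → Jun 30, 1754 (end of Jun, 30 days; 20 left).
−20 → Jun 10, 1754.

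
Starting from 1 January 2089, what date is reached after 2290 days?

April 10, 2095

+365 (one year) → Jan 1, 2090 (1925 left).
+365 (one year) → Jan 1, 2091 (1560 left).
+365 (one year) → Jan 1, 2092 (1195 left).
+366 (one year; includes Feb 29, 2092) → Jan 1, 2093 (829 left).
+365 (one year) → Jan 1, 2094 (464 left).
+365 (one year) → Jan 1, 2095 (99 left).
Jan has 31 days: +31 → Feb 1, 2095 (68 left).
Feb has 28 days: +28 → Mar 1, 2095 (40 left).
Mar has 31 days: +31 → Apr 1, 2095 (9 left).
+9 → Apr 10, 2095.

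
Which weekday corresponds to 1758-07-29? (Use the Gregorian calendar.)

Doomsday rule: the anchor day for the 1700s is Sunday. For year 58: 58÷12 = 4 r 10, and 10÷4 = 2, so 4+10+2 = 16.
Sunday + 16 ≡ Tuesday — that's 1758's doomsday.
In July the doomsday date is Jul 11.
Jul 29 is 18 days after Jul 11; 18 mod 7 = 4, so Tuesday + 4 = Saturday.

Saturday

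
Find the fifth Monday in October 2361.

October 1, 2361 is a Sunday.
The first Monday is therefore October 2 (1 days later).
The fifth Monday is 2 + 4×7 = October 30.

October 30, 2361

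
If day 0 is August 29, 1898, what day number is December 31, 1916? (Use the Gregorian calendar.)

6698

Aug 29, 1898 → Aug 29, 1899: 365 days.
Aug 29, 1899 → Aug 29, 1900: 365 days.
Aug 29, 1900 → Aug 29, 1901: 365 days.
Aug 29, 1901 → Aug 29, 1902: 365 days.
Aug 29, 1902 → Aug 29, 1903: 365 days.
Aug 29, 1903 → Aug 29, 1904: 366 days (Feb 29, 1904 is in that span).
Aug 29, 1904 → Aug 29, 1905: 365 days.
Aug 29, 1905 → Aug 29, 1906: 365 days.
Aug 29, 1906 → Aug 29, 1907: 365 days.
Aug 29, 1907 → Aug 29, 1908: 366 days (Feb 29, 1908 is in that span).
Aug 29, 1908 → Aug 29, 1909: 365 days.
Aug 29, 1909 → Aug 29, 1910: 365 days.
Aug 29, 1910 → Aug 29, 1911: 365 days.
Aug 29, 1911 → Aug 29, 1912: 366 days (Feb 29, 1912 is in that span).
Aug 29, 1912 → Aug 29, 1913: 365 days.
Aug 29, 1913 → Aug 29, 1914: 365 days.
Aug 29, 1914 → Aug 29, 1915: 365 days.
Aug 29, 1915 → Aug 29, 1916: 366 days (Feb 29, 1916 is in that span).
Aug 29, 1916 → Sep 29, 1916: 31 days (August has 31).
Sep 29, 1916 → Oct 29, 1916: 30 days (September has 30).
Oct 29, 1916 → Nov 29, 1916: 31 days (October has 31).
Nov 29, 1916 → Dec 29, 1916: 30 days (November has 30).
Dec 29, 1916 → Dec 31, 1916: 2 days.
Total: 6698 days.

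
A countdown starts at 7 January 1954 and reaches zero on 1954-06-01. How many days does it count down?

Jan 7, 1954 → Feb 7, 1954: 31 days (January has 31).
Feb 7, 1954 → Mar 7, 1954: 28 days (February has 28).
Mar 7, 1954 → Apr 7, 1954: 31 days (March has 31).
Apr 7, 1954 → May 7, 1954: 30 days (April has 30).
May 7, 1954 → Jun 1, 1954: 25 days.
Total: 145 days.

145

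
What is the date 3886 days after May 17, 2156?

January 6, 2167

+365 (one year) → May 17, 2157 (3521 left).
+365 (one year) → May 17, 2158 (3156 left).
+365 (one year) → May 17, 2159 (2791 left).
+366 (one year; includes Feb 29, 2160) → May 17, 2160 (2425 left).
+365 (one year) → May 17, 2161 (2060 left).
+365 (one year) → May 17, 2162 (1695 left).
+365 (one year) → May 17, 2163 (1330 left).
+366 (one year; includes Feb 29, 2164) → May 17, 2164 (964 left).
+365 (one year) → May 17, 2165 (599 left).
+365 (one year) → May 17, 2166 (234 left).
May has 31 days: +15 → Jun 1, 2166 (219 left).
Jun has 30 days: +30 → Jul 1, 2166 (189 left).
Jul has 31 days: +31 → Aug 1, 2166 (158 left).
Aug has 31 days: +31 → Sep 1, 2166 (127 left).
Sep has 30 days: +30 → Oct 1, 2166 (97 left).
Oct has 31 days: +31 → Nov 1, 2166 (66 left).
Nov has 30 days: +30 → Dec 1, 2166 (36 left).
Dec has 31 days: +31 → Jan 1, 2167 (5 left).
+5 → Jan 6, 2167.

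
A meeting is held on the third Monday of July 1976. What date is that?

July 19, 1976

July 1, 1976 is a Thursday.
The first Monday is therefore July 5 (4 days later).
The third Monday is 5 + 2×7 = July 19.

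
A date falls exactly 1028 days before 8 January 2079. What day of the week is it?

Monday

Jan 8, 2079 is a Sunday.
1028 mod 7 = 6, so 1028 days before a Sunday is Sunday − 6 = Monday.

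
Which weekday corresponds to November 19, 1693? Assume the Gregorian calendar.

Doomsday rule: the anchor day for the 1600s is Tuesday. For year 93: 93÷12 = 7 r 9, and 9÷4 = 2, so 7+9+2 = 18.
Tuesday + 18 ≡ Saturday — that's 1693's doomsday.
In November the doomsday date is Nov 7.
Nov 19 is 12 days after Nov 7; 12 mod 7 = 5, so Saturday + 5 = Thursday.

Thursday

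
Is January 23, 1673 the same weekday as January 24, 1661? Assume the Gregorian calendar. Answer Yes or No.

From Jan 24, 1661 to Jan 23, 1673 is 4382 days.
4382 mod 7 = 0, so they are the same weekday.
(Jan 24, 1661 is a Monday; Jan 23, 1673 is a Monday.)

Yes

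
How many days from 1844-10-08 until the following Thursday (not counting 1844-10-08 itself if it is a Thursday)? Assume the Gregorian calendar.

Oct 8, 1844 is a Tuesday.
From Tuesday to the next Thursday is 2 days.

2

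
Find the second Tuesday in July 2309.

July 1, 2309 is a Thursday.
The first Tuesday is therefore July 6 (5 days later).
The second Tuesday is 6 + 1×7 = July 13.

July 13, 2309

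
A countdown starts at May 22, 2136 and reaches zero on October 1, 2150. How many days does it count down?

5245

May 22, 2136 → May 22, 2137: 365 days.
May 22, 2137 → May 22, 2138: 365 days.
May 22, 2138 → May 22, 2139: 365 days.
May 22, 2139 → May 22, 2140: 366 days (Feb 29, 2140 is in that span).
May 22, 2140 → May 22, 2141: 365 days.
May 22, 2141 → May 22, 2142: 365 days.
May 22, 2142 → May 22, 2143: 365 days.
May 22, 2143 → May 22, 2144: 366 days (Feb 29, 2144 is in that span).
May 22, 2144 → May 22, 2145: 365 days.
May 22, 2145 → May 22, 2146: 365 days.
May 22, 2146 → May 22, 2147: 365 days.
May 22, 2147 → May 22, 2148: 366 days (Feb 29, 2148 is in that span).
May 22, 2148 → May 22, 2149: 365 days.
May 22, 2149 → May 22, 2150: 365 days.
May 22, 2150 → Jun 22, 2150: 31 days (May has 31).
Jun 22, 2150 → Jul 22, 2150: 30 days (June has 30).
Jul 22, 2150 → Aug 22, 2150: 31 days (July has 31).
Aug 22, 2150 → Sep 22, 2150: 31 days (August has 31).
Sep 22, 2150 → Oct 1, 2150: 9 days.
Total: 5245 days.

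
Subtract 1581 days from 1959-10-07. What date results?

June 9, 1955

−365 (one year) → Oct 7, 1958 (1216 left).
−365 (one year) → Oct 7, 1957 (851 left).
−365 (one year) → Oct 7, 1956 (486 left).
−366 (one year; includes Feb 29, 1956) → Oct 7, 1955 (120 left).
−7 → Sep 30, 1955 (end of Sep, 30 days; 113 left).
−30 → Aug 31, 1955 (end of Aug, 31 days; 83 left).
−31 → Jul 31, 1955 (end of Jul, 31 days; 52 left).
−31 → Jun 30, 1955 (end of Jun, 30 days; 21 left).
−21 → Jun 9, 1955.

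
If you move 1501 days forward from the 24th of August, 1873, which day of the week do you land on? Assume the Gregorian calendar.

Wednesday

First find the weekday of Aug 24, 1873. Doomsday rule: the anchor day for the 1800s is Friday. For year 73: 73÷12 = 6 r 1, and 1÷4 = 0, so 6+1+0 = 7.
Friday + 7 ≡ Friday — that's 1873's doomsday.
In August the doomsday date is Aug 8.
Aug 24 is 16 days after Aug 8; 16 mod 7 = 2, so Friday + 2 = Sunday.
1501 mod 7 = 3, so 1501 days after a Sunday is Sunday + 3 = Wednesday.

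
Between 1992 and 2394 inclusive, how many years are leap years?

98

Multiples of 4 in [1992,2394]: 101.
Of those, multiples of 100: 4 (not leap unless ÷400).
Multiples of 400: 1.
Leap years = 101 − 4 + 1 = 98.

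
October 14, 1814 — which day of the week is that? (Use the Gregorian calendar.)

Doomsday rule: the anchor day for the 1800s is Friday. For year 14: 14÷12 = 1 r 2, and 2÷4 = 0, so 1+2+0 = 3.
Friday + 3 ≡ Monday — that's 1814's doomsday.
In October the doomsday date is Oct 10.
Oct 14 is 4 days after Oct 10; 4 mod 7 = 4, so Monday + 4 = Friday.

Friday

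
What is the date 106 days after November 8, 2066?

February 22, 2067

Nov has 30 days: +23 → Dec 1, 2066 (83 left).
Dec has 31 days: +31 → Jan 1, 2067 (52 left).
Jan has 31 days: +31 → Feb 1, 2067 (21 left).
+21 → Feb 22, 2067.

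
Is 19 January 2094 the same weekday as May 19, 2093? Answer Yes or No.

Yes

From May 19, 2093 to Jan 19, 2094 is 245 days.
245 mod 7 = 0, so they are the same weekday.
(May 19, 2093 is a Tuesday; Jan 19, 2094 is a Tuesday.)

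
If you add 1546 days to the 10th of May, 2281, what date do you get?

August 3, 2285

+365 (one year) → May 10, 2282 (1181 left).
+365 (one year) → May 10, 2283 (816 left).
+366 (one year; includes Feb 29, 2284) → May 10, 2284 (450 left).
+365 (one year) → May 10, 2285 (85 left).
May has 31 days: +22 → Jun 1, 2285 (63 left).
Jun has 30 days: +30 → Jul 1, 2285 (33 left).
Jul has 31 days: +31 → Aug 1, 2285 (2 left).
+2 → Aug 3, 2285.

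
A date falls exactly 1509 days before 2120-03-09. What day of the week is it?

Tuesday

Mar 9, 2120 is a Saturday.
1509 mod 7 = 4, so 1509 days before a Saturday is Saturday − 4 = Tuesday.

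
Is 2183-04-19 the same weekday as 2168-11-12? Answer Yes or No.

Yes

From Nov 12, 2168 to Apr 19, 2183 is 5271 days.
5271 mod 7 = 0, so they are the same weekday.
(Nov 12, 2168 is a Saturday; Apr 19, 2183 is a Saturday.)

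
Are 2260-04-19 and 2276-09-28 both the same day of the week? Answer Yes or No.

From Apr 19, 2260 to Sep 28, 2276 is 6006 days.
6006 mod 7 = 0, so they are the same weekday.
(Apr 19, 2260 is a Thursday; Sep 28, 2276 is a Thursday.)

Yes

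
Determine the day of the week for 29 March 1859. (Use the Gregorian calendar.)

Tuesday

Doomsday rule: the anchor day for the 1800s is Friday. For year 59: 59÷12 = 4 r 11, and 11÷4 = 2, so 4+11+2 = 17.
Friday + 17 ≡ Monday — that's 1859's doomsday.
In March the doomsday date is Mar 14.
Mar 29 is 15 days after Mar 14; 15 mod 7 = 1, so Monday + 1 = Tuesday.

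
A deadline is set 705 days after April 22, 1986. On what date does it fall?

+365 (one year) → Apr 22, 1987 (340 left).
Apr has 30 days: +9 → May 1, 1987 (331 left).
May has 31 days: +31 → Jun 1, 1987 (300 left).
Jun has 30 days: +30 → Jul 1, 1987 (270 left).
Jul has 31 days: +31 → Aug 1, 1987 (239 left).
Aug has 31 days: +31 → Sep 1, 1987 (208 left).
Sep has 30 days: +30 → Oct 1, 1987 (178 left).
Oct has 31 days: +31 → Nov 1, 1987 (147 left).
Nov has 30 days: +30 → Dec 1, 1987 (117 left).
Dec has 31 days: +31 → Jan 1, 1988 (86 left).
Jan has 31 days: +31 → Feb 1, 1988 (55 left).
Feb has 29 days: +29 → Mar 1, 1988 (26 left).
+26 → Mar 27, 1988.

March 27, 1988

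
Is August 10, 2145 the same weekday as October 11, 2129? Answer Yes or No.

From Oct 11, 2129 to Aug 10, 2145 is 5782 days.
5782 mod 7 = 0, so they are the same weekday.
(Oct 11, 2129 is a Tuesday; Aug 10, 2145 is a Tuesday.)

Yes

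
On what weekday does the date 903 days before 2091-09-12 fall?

Wednesday

Sep 12, 2091 is a Wednesday.
903 mod 7 = 0, so 903 days before a Wednesday is Wednesday − 0 = Wednesday.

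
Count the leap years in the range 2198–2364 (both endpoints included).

Multiples of 4 in [2198,2364]: 42.
Of those, multiples of 100: 2 (not leap unless ÷400).
Multiples of 400: 0.
Leap years = 42 − 2 + 0 = 40.

40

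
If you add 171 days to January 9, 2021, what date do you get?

Jan has 31 days: +23 → Feb 1, 2021 (148 left).
Feb has 28 days: +28 → Mar 1, 2021 (120 left).
Mar has 31 days: +31 → Apr 1, 2021 (89 left).
Apr has 30 days: +30 → May 1, 2021 (59 left).
May has 31 days: +31 → Jun 1, 2021 (28 left).
+28 → Jun 29, 2021.

June 29, 2021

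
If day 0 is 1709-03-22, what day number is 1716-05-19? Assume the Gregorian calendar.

2615

Mar 22, 1709 → Mar 22, 1710: 365 days.
Mar 22, 1710 → Mar 22, 1711: 365 days.
Mar 22, 1711 → Mar 22, 1712: 366 days (Feb 29, 1712 is in that span).
Mar 22, 1712 → Mar 22, 1713: 365 days.
Mar 22, 1713 → Mar 22, 1714: 365 days.
Mar 22, 1714 → Mar 22, 1715: 365 days.
Mar 22, 1715 → Mar 22, 1716: 366 days (Feb 29, 1716 is in that span).
Mar 22, 1716 → Apr 22, 1716: 31 days (March has 31).
Apr 22, 1716 → May 19, 1716: 27 days.
Total: 2615 days.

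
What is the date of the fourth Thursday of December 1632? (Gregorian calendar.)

December 1, 1632 is a Wednesday.
The first Thursday is therefore December 2 (1 days later).
The fourth Thursday is 2 + 3×7 = December 23.

December 23, 1632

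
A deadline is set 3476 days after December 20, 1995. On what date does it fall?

June 26, 2005

+366 (one year; includes Feb 29, 1996) → Dec 20, 1996 (3110 left).
+365 (one year) → Dec 20, 1997 (2745 left).
+365 (one year) → Dec 20, 1998 (2380 left).
+365 (one year) → Dec 20, 1999 (2015 left).
+366 (one year; includes Feb 29, 2000) → Dec 20, 2000 (1649 left).
+365 (one year) → Dec 20, 2001 (1284 left).
+365 (one year) → Dec 20, 2002 (919 left).
+365 (one year) → Dec 20, 2003 (554 left).
+366 (one year; includes Feb 29, 2004) → Dec 20, 2004 (188 left).
Dec has 31 days: +12 → Jan 1, 2005 (176 left).
Jan has 31 days: +31 → Feb 1, 2005 (145 left).
Feb has 28 days: +28 → Mar 1, 2005 (117 left).
Mar has 31 days: +31 → Apr 1, 2005 (86 left).
Apr has 30 days: +30 → May 1, 2005 (56 left).
May has 31 days: +31 → Jun 1, 2005 (25 left).
+25 → Jun 26, 2005.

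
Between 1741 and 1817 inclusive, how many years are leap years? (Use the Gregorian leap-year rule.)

Multiples of 4 in [1741,1817]: 19.
Of those, multiples of 100: 1 (not leap unless ÷400).
Multiples of 400: 0.
Leap years = 19 − 1 + 0 = 18.

18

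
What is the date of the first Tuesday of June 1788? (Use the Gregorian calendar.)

June 1, 1788 is a Sunday.
The first Tuesday is therefore June 3 (2 days later).

June 3, 1788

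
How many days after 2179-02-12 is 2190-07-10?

Feb 12, 2179 → Feb 12, 2180: 365 days.
Feb 12, 2180 → Feb 12, 2181: 366 days (Feb 29, 2180 is in that span).
Feb 12, 2181 → Feb 12, 2182: 365 days.
Feb 12, 2182 → Feb 12, 2183: 365 days.
Feb 12, 2183 → Feb 12, 2184: 365 days.
Feb 12, 2184 → Feb 12, 2185: 366 days (Feb 29, 2184 is in that span).
Feb 12, 2185 → Feb 12, 2186: 365 days.
Feb 12, 2186 → Feb 12, 2187: 365 days.
Feb 12, 2187 → Feb 12, 2188: 365 days.
Feb 12, 2188 → Feb 12, 2189: 366 days (Feb 29, 2188 is in that span).
Feb 12, 2189 → Feb 12, 2190: 365 days.
Feb 12, 2190 → Mar 12, 2190: 28 days (February has 28).
Mar 12, 2190 → Apr 12, 2190: 31 days (March has 31).
Apr 12, 2190 → May 12, 2190: 30 days (April has 30).
May 12, 2190 → Jun 12, 2190: 31 days (May has 31).
Jun 12, 2190 → Jul 10, 2190: 28 days.
Total: 4166 days.

4166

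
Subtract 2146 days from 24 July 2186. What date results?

September 7, 2180

−365 (one year) → Jul 24, 2185 (1781 left).
−365 (one year) → Jul 24, 2184 (1416 left).
−366 (one year; includes Feb 29, 2184) → Jul 24, 2183 (1050 left).
−365 (one year) → Jul 24, 2182 (685 left).
−365 (one year) → Jul 24, 2181 (320 left).
−24 → Jun 30, 2181 (end of Jun, 30 days; 296 left).
−30 → May 31, 2181 (end of May, 31 days; 266 left).
−31 → Apr 30, 2181 (end of Apr, 30 days; 235 left).
−30 → Mar 31, 2181 (end of Mar, 31 days; 205 left).
−31 → Feb 28, 2181 (end of Feb, 28 days; 174 left).
−28 → Jan 31, 2181 (end of Jan, 31 days; 146 left).
−31 → Dec 31, 2180 (end of Dec, 31 days; 115 left).
−31 → Nov 30, 2180 (end of Nov, 30 days; 84 left).
−30 → Oct 31, 2180 (end of Oct, 31 days; 54 left).
−31 → Sep 30, 2180 (end of Sep, 30 days; 23 left).
−23 → Sep 7, 2180.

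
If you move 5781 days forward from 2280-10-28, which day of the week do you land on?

Oct 28, 2280 is a Thursday.
5781 mod 7 = 6, so 5781 days after a Thursday is Thursday + 6 = Wednesday.

Wednesday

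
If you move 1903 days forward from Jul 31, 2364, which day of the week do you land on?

First find the weekday of Jul 31, 2364. Doomsday rule: the anchor day for the 2300s is Wednesday. For year 64: 64÷12 = 5 r 4, and 4÷4 = 1, so 5+4+1 = 10.
Wednesday + 10 ≡ Saturday — that's 2364's doomsday.
In July the doomsday date is Jul 11.
Jul 31 is 20 days after Jul 11; 20 mod 7 = 6, so Saturday + 6 = Friday.
1903 mod 7 = 6, so 1903 days after a Friday is Friday + 6 = Thursday.

Thursday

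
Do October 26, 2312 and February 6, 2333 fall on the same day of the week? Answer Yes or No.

No

From Oct 26, 2312 to Feb 6, 2333 is 7408 days.
7408 mod 7 = 2, so they are different weekdays.
(Oct 26, 2312 is a Saturday; Feb 6, 2333 is a Monday.)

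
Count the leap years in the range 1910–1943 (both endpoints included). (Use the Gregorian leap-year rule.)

Multiples of 4 in [1910,1943]: 8.
Of those, multiples of 100: 0 (not leap unless ÷400).
Multiples of 400: 0.
Leap years = 8 − 0 + 0 = 8.

8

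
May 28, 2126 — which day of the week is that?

Tuesday

January 1, 2126 is a Tuesday.
Jan 1, 2126 → Feb 1, 2126: 31 days (January has 31).
Feb 1, 2126 → Mar 1, 2126: 28 days (February has 28).
Mar 1, 2126 → Apr 1, 2126: 31 days (March has 31).
Apr 1, 2126 → May 1, 2126: 30 days (April has 30).
May 1, 2126 → May 28, 2126: 27 days.
Total: 147 days.
147 mod 7 = 0, so Tuesday + 0 = Tuesday.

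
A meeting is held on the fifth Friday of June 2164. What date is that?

June 1, 2164 is a Friday.
The first Friday is therefore June 1 (same day).
The fifth Friday is 1 + 4×7 = June 29.

June 29, 2164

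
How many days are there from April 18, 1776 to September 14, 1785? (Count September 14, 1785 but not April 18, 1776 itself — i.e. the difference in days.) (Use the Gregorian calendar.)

Apr 18, 1776 → Apr 18, 1777: 365 days.
Apr 18, 1777 → Apr 18, 1778: 365 days.
Apr 18, 1778 → Apr 18, 1779: 365 days.
Apr 18, 1779 → Apr 18, 1780: 366 days (Feb 29, 1780 is in that span).
Apr 18, 1780 → Apr 18, 1781: 365 days.
Apr 18, 1781 → Apr 18, 1782: 365 days.
Apr 18, 1782 → Apr 18, 1783: 365 days.
Apr 18, 1783 → Apr 18, 1784: 366 days (Feb 29, 1784 is in that span).
Apr 18, 1784 → Apr 18, 1785: 365 days.
Apr 18, 1785 → May 18, 1785: 30 days (April has 30).
May 18, 1785 → Jun 18, 1785: 31 days (May has 31).
Jun 18, 1785 → Jul 18, 1785: 30 days (June has 30).
Jul 18, 1785 → Aug 18, 1785: 31 days (July has 31).
Aug 18, 1785 → Sep 14, 1785: 27 days.
Total: 3436 days.

3436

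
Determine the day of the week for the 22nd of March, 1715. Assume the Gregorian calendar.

Doomsday rule: the anchor day for the 1700s is Sunday. For year 15: 15÷12 = 1 r 3, and 3÷4 = 0, so 1+3+0 = 4.
Sunday + 4 ≡ Thursday — that's 1715's doomsday.
In March the doomsday date is Mar 14.
Mar 22 is 8 days after Mar 14; 8 mod 7 = 1, so Thursday + 1 = Friday.

Friday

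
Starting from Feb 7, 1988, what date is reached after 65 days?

April 12, 1988

Feb has 29 days: +23 → Mar 1, 1988 (42 left).
Mar has 31 days: +31 → Apr 1, 1988 (11 left).
+11 → Apr 12, 1988.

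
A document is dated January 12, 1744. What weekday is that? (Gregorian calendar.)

Sunday

Doomsday rule: the anchor day for the 1700s is Sunday. For year 44: 44÷12 = 3 r 8, and 8÷4 = 2, so 3+8+2 = 13.
Sunday + 13 ≡ Saturday — that's 1744's doomsday.
In January the doomsday date is Jan 4 (1744 is a leap year (divisible by 4)).
Jan 12 is 8 days after Jan 4; 8 mod 7 = 1, so Saturday + 1 = Sunday.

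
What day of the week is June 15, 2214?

Doomsday rule: the anchor day for the 2200s is Friday. For year 14: 14÷12 = 1 r 2, and 2÷4 = 0, so 1+2+0 = 3.
Friday + 3 ≡ Monday — that's 2214's doomsday.
In June the doomsday date is Jun 6.
Jun 15 is 9 days after Jun 6; 9 mod 7 = 2, so Monday + 2 = Wednesday.

Wednesday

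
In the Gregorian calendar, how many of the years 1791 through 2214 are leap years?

Multiples of 4 in [1791,2214]: 106.
Of those, multiples of 100: 5 (not leap unless ÷400).
Multiples of 400: 1.
Leap years = 106 − 5 + 1 = 102.

102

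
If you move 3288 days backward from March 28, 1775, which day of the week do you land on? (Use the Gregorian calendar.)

Thursday

Mar 28, 1775 is a Tuesday.
3288 mod 7 = 5, so 3288 days before a Tuesday is Tuesday − 5 = Thursday.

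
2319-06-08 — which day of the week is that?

Sunday

Doomsday rule: the anchor day for the 2300s is Wednesday. For year 19: 19÷12 = 1 r 7, and 7÷4 = 1, so 1+7+1 = 9.
Wednesday + 9 ≡ Friday — that's 2319's doomsday.
In June the doomsday date is Jun 6.
Jun 8 is 2 days after Jun 6; 2 mod 7 = 2, so Friday + 2 = Sunday.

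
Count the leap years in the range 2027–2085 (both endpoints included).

Multiples of 4 in [2027,2085]: 15.
Of those, multiples of 100: 0 (not leap unless ÷400).
Multiples of 400: 0.
Leap years = 15 − 0 + 0 = 15.

15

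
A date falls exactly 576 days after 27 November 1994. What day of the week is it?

First find the weekday of Nov 27, 1994. Doomsday rule: the anchor day for the 1900s is Wednesday. For year 94: 94÷12 = 7 r 10, and 10÷4 = 2, so 7+10+2 = 19.
Wednesday + 19 ≡ Monday — that's 1994's doomsday.
In November the doomsday date is Nov 7.
Nov 27 is 20 days after Nov 7; 20 mod 7 = 6, so Monday + 6 = Sunday.
576 mod 7 = 2, so 576 days after a Sunday is Sunday + 2 = Tuesday.

Tuesday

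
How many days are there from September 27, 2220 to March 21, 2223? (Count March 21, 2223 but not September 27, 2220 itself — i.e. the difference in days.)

Sep 27, 2220 → Sep 27, 2221: 365 days.
Sep 27, 2221 → Sep 27, 2222: 365 days.
Sep 27, 2222 → Oct 27, 2222: 30 days (September has 30).
Oct 27, 2222 → Nov 27, 2222: 31 days (October has 31).
Nov 27, 2222 → Dec 27, 2222: 30 days (November has 30).
Dec 27, 2222 → Jan 27, 2223: 31 days (December has 31).
Jan 27, 2223 → Feb 27, 2223: 31 days (January has 31).
Feb 27, 2223 → Mar 21, 2223: 22 days.
Total: 905 days.

905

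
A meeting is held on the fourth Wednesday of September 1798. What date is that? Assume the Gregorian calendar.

September 26, 1798

September 1, 1798 is a Saturday.
The first Wednesday is therefore September 5 (4 days later).
The fourth Wednesday is 5 + 3×7 = September 26.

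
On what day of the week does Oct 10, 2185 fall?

Monday

Doomsday rule: the anchor day for the 2100s is Sunday. For year 85: 85÷12 = 7 r 1, and 1÷4 = 0, so 7+1+0 = 8.
Sunday + 8 ≡ Monday — that's 2185's doomsday.
In October the doomsday date is Oct 10.
Oct 10 is the doomsday itself: Monday.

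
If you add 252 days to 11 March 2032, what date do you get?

November 18, 2032

Mar has 31 days: +21 → Apr 1, 2032 (231 left).
Apr has 30 days: +30 → May 1, 2032 (201 left).
May has 31 days: +31 → Jun 1, 2032 (170 left).
Jun has 30 days: +30 → Jul 1, 2032 (140 left).
Jul has 31 days: +31 → Aug 1, 2032 (109 left).
Aug has 31 days: +31 → Sep 1, 2032 (78 left).
Sep has 30 days: +30 → Oct 1, 2032 (48 left).
Oct has 31 days: +31 → Nov 1, 2032 (17 left).
+17 → Nov 18, 2032.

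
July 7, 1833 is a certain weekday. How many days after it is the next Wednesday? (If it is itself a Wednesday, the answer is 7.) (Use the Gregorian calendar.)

Jul 7, 1833 is a Sunday.
From Sunday to the next Wednesday is 3 days.

3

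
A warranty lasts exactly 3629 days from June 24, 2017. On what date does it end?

June 1, 2027

+365 (one year) → Jun 24, 2018 (3264 left).
+365 (one year) → Jun 24, 2019 (2899 left).
+366 (one year; includes Feb 29, 2020) → Jun 24, 2020 (2533 left).
+365 (one year) → Jun 24, 2021 (2168 left).
+365 (one year) → Jun 24, 2022 (1803 left).
+365 (one year) → Jun 24, 2023 (1438 left).
+366 (one year; includes Feb 29, 2024) → Jun 24, 2024 (1072 left).
+365 (one year) → Jun 24, 2025 (707 left).
+365 (one year) → Jun 24, 2026 (342 left).
Jun has 30 days: +7 → Jul 1, 2026 (335 left).
Jul has 31 days: +31 → Aug 1, 2026 (304 left).
Aug has 31 days: +31 → Sep 1, 2026 (273 left).
Sep has 30 days: +30 → Oct 1, 2026 (243 left).
Oct has 31 days: +31 → Nov 1, 2026 (212 left).
Nov has 30 days: +30 → Dec 1, 2026 (182 left).
Dec has 31 days: +31 → Jan 1, 2027 (151 left).
Jan has 31 days: +31 → Feb 1, 2027 (120 left).
Feb has 28 days: +28 → Mar 1, 2027 (92 left).
Mar has 31 days: +31 → Apr 1, 2027 (61 left).
Apr has 30 days: +30 → May 1, 2027 (31 left).
May has 31 days: +31 → Jun 1, 2027 (0 left).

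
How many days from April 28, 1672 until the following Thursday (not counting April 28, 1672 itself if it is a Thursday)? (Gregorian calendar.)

7

Apr 28, 1672 is a Thursday.
From Thursday to the next Thursday is 7 days.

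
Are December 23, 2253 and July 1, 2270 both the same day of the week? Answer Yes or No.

From Dec 23, 2253 to Jul 1, 2270 is 6034 days.
6034 mod 7 = 0, so they are the same weekday.
(Dec 23, 2253 is a Friday; Jul 1, 2270 is a Friday.)

Yes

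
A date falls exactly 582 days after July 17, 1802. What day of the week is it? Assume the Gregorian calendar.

Sunday

Jul 17, 1802 is a Saturday.
582 mod 7 = 1, so 582 days after a Saturday is Saturday + 1 = Sunday.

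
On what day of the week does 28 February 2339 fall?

Tuesday

Doomsday rule: the anchor day for the 2300s is Wednesday. For year 39: 39÷12 = 3 r 3, and 3÷4 = 0, so 3+3+0 = 6.
Wednesday + 6 ≡ Tuesday — that's 2339's doomsday.
In February the doomsday date is Feb 28 (2339 is not a leap year).
Feb 28 is the doomsday itself: Tuesday.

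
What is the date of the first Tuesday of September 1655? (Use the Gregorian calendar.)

September 7, 1655

September 1, 1655 is a Wednesday.
The first Tuesday is therefore September 7 (6 days later).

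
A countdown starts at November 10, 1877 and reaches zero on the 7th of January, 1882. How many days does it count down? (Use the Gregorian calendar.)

1519

Nov 10, 1877 → Nov 10, 1878: 365 days.
Nov 10, 1878 → Nov 10, 1879: 365 days.
Nov 10, 1879 → Nov 10, 1880: 366 days (Feb 29, 1880 is in that span).
Nov 10, 1880 → Nov 10, 1881: 365 days.
Nov 10, 1881 → Dec 10, 1881: 30 days (November has 30).
Dec 10, 1881 → Jan 7, 1882: 28 days.
Total: 1519 days.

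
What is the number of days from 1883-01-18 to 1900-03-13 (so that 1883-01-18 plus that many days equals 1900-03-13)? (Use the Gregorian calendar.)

Jan 18, 1883 → Jan 18, 1884: 365 days.
Jan 18, 1884 → Jan 18, 1885: 366 days (Feb 29, 1884 is in that span).
Jan 18, 1885 → Jan 18, 1886: 365 days.
Jan 18, 1886 → Jan 18, 1887: 365 days.
Jan 18, 1887 → Jan 18, 1888: 365 days.
Jan 18, 1888 → Jan 18, 1889: 366 days (Feb 29, 1888 is in that span).
Jan 18, 1889 → Jan 18, 1890: 365 days.
Jan 18, 1890 → Jan 18, 1891: 365 days.
Jan 18, 1891 → Jan 18, 1892: 365 days.
Jan 18, 1892 → Jan 18, 1893: 366 days (Feb 29, 1892 is in that span).
Jan 18, 1893 → Jan 18, 1894: 365 days.
Jan 18, 1894 → Jan 18, 1895: 365 days.
Jan 18, 1895 → Jan 18, 1896: 365 days.
Jan 18, 1896 → Jan 18, 1897: 366 days (Feb 29, 1896 is in that span).
Jan 18, 1897 → Jan 18, 1898: 365 days.
Jan 18, 1898 → Jan 18, 1899: 365 days.
Jan 18, 1899 → Jan 18, 1900: 365 days.
Jan 18, 1900 → Feb 18, 1900: 31 days (January has 31).
Feb 18, 1900 → Mar 13, 1900: 23 days.
Total: 6263 days.

6263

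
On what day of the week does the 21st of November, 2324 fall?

Friday

Doomsday rule: the anchor day for the 2300s is Wednesday. For year 24: 24÷12 = 2 r 0, and 0÷4 = 0, so 2+0+0 = 2.
Wednesday + 2 ≡ Friday — that's 2324's doomsday.
In November the doomsday date is Nov 7.
Nov 21 is 14 days after Nov 7; 14 mod 7 = 0, so Friday + 0 = Friday.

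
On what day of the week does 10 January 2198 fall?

Wednesday

January 1, 2198 is a Monday.
Jan 1, 2198 → Jan 10, 2198: 9 days.
Total: 9 days.
9 mod 7 = 2, so Monday + 2 = Wednesday.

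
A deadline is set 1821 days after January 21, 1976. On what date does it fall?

January 15, 1981

+366 (one year; includes Feb 29, 1976) → Jan 21, 1977 (1455 left).
+365 (one year) → Jan 21, 1978 (1090 left).
+365 (one year) → Jan 21, 1979 (725 left).
+365 (one year) → Jan 21, 1980 (360 left).
Jan has 31 days: +11 → Feb 1, 1980 (349 left).
Feb has 29 days: +29 → Mar 1, 1980 (320 left).
Mar has 31 days: +31 → Apr 1, 1980 (289 left).
Apr has 30 days: +30 → May 1, 1980 (259 left).
May has 31 days: +31 → Jun 1, 1980 (228 left).
Jun has 30 days: +30 → Jul 1, 1980 (198 left).
Jul has 31 days: +31 → Aug 1, 1980 (167 left).
Aug has 31 days: +31 → Sep 1, 1980 (136 left).
Sep has 30 days: +30 → Oct 1, 1980 (106 left).
Oct has 31 days: +31 → Nov 1, 1980 (75 left).
Nov has 30 days: +30 → Dec 1, 1980 (45 left).
Dec has 31 days: +31 → Jan 1, 1981 (14 left).
+14 → Jan 15, 1981.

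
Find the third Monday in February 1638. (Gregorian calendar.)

February 1, 1638 is a Monday.
The first Monday is therefore February 1 (same day).
The third Monday is 1 + 2×7 = February 15.

February 15, 1638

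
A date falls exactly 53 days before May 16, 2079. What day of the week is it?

First find the weekday of May 16, 2079. Doomsday rule: the anchor day for the 2000s is Tuesday. For year 79: 79÷12 = 6 r 7, and 7÷4 = 1, so 6+7+1 = 14.
Tuesday + 14 ≡ Tuesday — that's 2079's doomsday.
In May the doomsday date is May 9.
May 16 is 7 days after May 9; 7 mod 7 = 0, so Tuesday + 0 = Tuesday.
53 mod 7 = 4, so 53 days before a Tuesday is Tuesday − 4 = Friday.

Friday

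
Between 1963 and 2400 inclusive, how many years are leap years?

Multiples of 4 in [1963,2400]: 110.
Of those, multiples of 100: 5 (not leap unless ÷400).
Multiples of 400: 2.
Leap years = 110 − 5 + 2 = 107.

107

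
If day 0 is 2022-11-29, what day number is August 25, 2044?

7940

Nov 29, 2022 → Nov 29, 2023: 365 days.
Nov 29, 2023 → Nov 29, 2024: 366 days (Feb 29, 2024 is in that span).
Nov 29, 2024 → Nov 29, 2025: 365 days.
Nov 29, 2025 → Nov 29, 2026: 365 days.
Nov 29, 2026 → Nov 29, 2027: 365 days.
Nov 29, 2027 → Nov 29, 2028: 366 days (Feb 29, 2028 is in that span).
Nov 29, 2028 → Nov 29, 2029: 365 days.
Nov 29, 2029 → Nov 29, 2030: 365 days.
Nov 29, 2030 → Nov 29, 2031: 365 days.
Nov 29, 2031 → Nov 29, 2032: 366 days (Feb 29, 2032 is in that span).
Nov 29, 2032 → Nov 29, 2033: 365 days.
Nov 29, 2033 → Nov 29, 2034: 365 days.
Nov 29, 2034 → Nov 29, 2035: 365 days.
Nov 29, 2035 → Nov 29, 2036: 366 days (Feb 29, 2036 is in that span).
Nov 29, 2036 → Nov 29, 2037: 365 days.
Nov 29, 2037 → Nov 29, 2038: 365 days.
Nov 29, 2038 → Nov 29, 2039: 365 days.
Nov 29, 2039 → Nov 29, 2040: 366 days (Feb 29, 2040 is in that span).
Nov 29, 2040 → Nov 29, 2041: 365 days.
Nov 29, 2041 → Nov 29, 2042: 365 days.
Nov 29, 2042 → Nov 29, 2043: 365 days.
Nov 29, 2043 → Dec 29, 2043: 30 days (November has 30).
Dec 29, 2043 → Jan 29, 2044: 31 days (December has 31).
Jan 29, 2044 → Feb 29, 2044: 31 days (January has 31).
Feb 29, 2044 → Mar 29, 2044: 29 days (February has 29).
Mar 29, 2044 → Apr 29, 2044: 31 days (March has 31).
Apr 29, 2044 → May 29, 2044: 30 days (April has 30).
May 29, 2044 → Jun 29, 2044: 31 days (May has 31).
Jun 29, 2044 → Jul 29, 2044: 30 days (June has 30).
Jul 29, 2044 → Aug 25, 2044: 27 days.
Total: 7940 days.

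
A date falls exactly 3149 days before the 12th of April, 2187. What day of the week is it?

Friday

First find the weekday of Apr 12, 2187. Doomsday rule: the anchor day for the 2100s is Sunday. For year 87: 87÷12 = 7 r 3, and 3÷4 = 0, so 7+3+0 = 10.
Sunday + 10 ≡ Wednesday — that's 2187's doomsday.
In April the doomsday date is Apr 4.
Apr 12 is 8 days after Apr 4; 8 mod 7 = 1, so Wednesday + 1 = Thursday.
3149 mod 7 = 6, so 3149 days before a Thursday is Thursday − 6 = Friday.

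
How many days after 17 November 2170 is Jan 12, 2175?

Nov 17, 2170 → Nov 17, 2171: 365 days.
Nov 17, 2171 → Nov 17, 2172: 366 days (Feb 29, 2172 is in that span).
Nov 17, 2172 → Nov 17, 2173: 365 days.
Nov 17, 2173 → Nov 17, 2174: 365 days.
Nov 17, 2174 → Dec 17, 2174: 30 days (November has 30).
Dec 17, 2174 → Jan 12, 2175: 26 days.
Total: 1517 days.

1517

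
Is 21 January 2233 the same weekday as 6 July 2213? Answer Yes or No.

From Jul 6, 2213 to Jan 21, 2233 is 7139 days.
7139 mod 7 = 6, so they are different weekdays.
(Jul 6, 2213 is a Tuesday; Jan 21, 2233 is a Monday.)

No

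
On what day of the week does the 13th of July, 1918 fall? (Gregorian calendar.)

Doomsday rule: the anchor day for the 1900s is Wednesday. For year 18: 18÷12 = 1 r 6, and 6÷4 = 1, so 1+6+1 = 8.
Wednesday + 8 ≡ Thursday — that's 1918's doomsday.
In July the doomsday date is Jul 11.
Jul 13 is 2 days after Jul 11; 2 mod 7 = 2, so Thursday + 2 = Saturday.

Saturday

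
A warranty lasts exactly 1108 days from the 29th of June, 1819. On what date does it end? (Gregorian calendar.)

July 11, 1822

+366 (one year; includes Feb 29, 1820) → Jun 29, 1820 (742 left).
+365 (one year) → Jun 29, 1821 (377 left).
Jun has 30 days: +2 → Jul 1, 1821 (375 left).
Jul has 31 days: +31 → Aug 1, 1821 (344 left).
Aug has 31 days: +31 → Sep 1, 1821 (313 left).
Sep has 30 days: +30 → Oct 1, 1821 (283 left).
Oct has 31 days: +31 → Nov 1, 1821 (252 left).
Nov has 30 days: +30 → Dec 1, 1821 (222 left).
Dec has 31 days: +31 → Jan 1, 1822 (191 left).
Jan has 31 days: +31 → Feb 1, 1822 (160 left).
Feb has 28 days: +28 → Mar 1, 1822 (132 left).
Mar has 31 days: +31 → Apr 1, 1822 (101 left).
Apr has 30 days: +30 → May 1, 1822 (71 left).
May has 31 days: +31 → Jun 1, 1822 (40 left).
Jun has 30 days: +30 → Jul 1, 1822 (10 left).
+10 → Jul 11, 1822.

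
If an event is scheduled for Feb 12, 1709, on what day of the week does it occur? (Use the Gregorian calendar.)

Tuesday

Doomsday rule: the anchor day for the 1700s is Sunday. For year 09: 9÷12 = 0 r 9, and 9÷4 = 2, so 0+9+2 = 11.
Sunday + 11 ≡ Thursday — that's 1709's doomsday.
In February the doomsday date is Feb 28 (1709 is not a leap year).
Feb 12 is 16 days before Feb 28; 16 mod 7 = 2, so Thursday − 2 = Tuesday.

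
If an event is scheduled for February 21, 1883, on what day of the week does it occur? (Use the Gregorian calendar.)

Doomsday rule: the anchor day for the 1800s is Friday. For year 83: 83÷12 = 6 r 11, and 11÷4 = 2, so 6+11+2 = 19.
Friday + 19 ≡ Wednesday — that's 1883's doomsday.
In February the doomsday date is Feb 28 (1883 is not a leap year).
Feb 21 is 7 days before Feb 28; 7 mod 7 = 0, so Wednesday − 0 = Wednesday.

Wednesday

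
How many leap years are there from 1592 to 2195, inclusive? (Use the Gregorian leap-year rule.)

147

Multiples of 4 in [1592,2195]: 151.
Of those, multiples of 100: 6 (not leap unless ÷400).
Multiples of 400: 2.
Leap years = 151 − 6 + 2 = 147.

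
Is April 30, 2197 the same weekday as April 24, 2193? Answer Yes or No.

No

From Apr 24, 2193 to Apr 30, 2197 is 1467 days.
1467 mod 7 = 4, so they are different weekdays.
(Apr 24, 2193 is a Wednesday; Apr 30, 2197 is a Sunday.)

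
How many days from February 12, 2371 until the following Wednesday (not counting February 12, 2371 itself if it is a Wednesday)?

5

Feb 12, 2371 is a Friday.
From Friday to the next Wednesday is 5 days.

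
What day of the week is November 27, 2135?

Doomsday rule: the anchor day for the 2100s is Sunday. For year 35: 35÷12 = 2 r 11, and 11÷4 = 2, so 2+11+2 = 15.
Sunday + 15 ≡ Monday — that's 2135's doomsday.
In November the doomsday date is Nov 7.
Nov 27 is 20 days after Nov 7; 20 mod 7 = 6, so Monday + 6 = Sunday.

Sunday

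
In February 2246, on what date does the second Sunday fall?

February 8, 2246

February 1, 2246 is a Sunday.
The first Sunday is therefore February 1 (same day).
The second Sunday is 1 + 1×7 = February 8.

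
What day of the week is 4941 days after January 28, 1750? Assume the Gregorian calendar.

Jan 28, 1750 is a Wednesday.
4941 mod 7 = 6, so 4941 days after a Wednesday is Wednesday + 6 = Tuesday.

Tuesday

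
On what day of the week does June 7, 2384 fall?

Thursday

Doomsday rule: the anchor day for the 2300s is Wednesday. For year 84: 84÷12 = 7 r 0, and 0÷4 = 0, so 7+0+0 = 7.
Wednesday + 7 ≡ Wednesday — that's 2384's doomsday.
In June the doomsday date is Jun 6.
Jun 7 is 1 day after Jun 6; 1 mod 7 = 1, so Wednesday + 1 = Thursday.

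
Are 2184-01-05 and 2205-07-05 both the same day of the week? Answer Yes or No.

From Jan 5, 2184 to Jul 5, 2205 is 7851 days.
7851 mod 7 = 4, so they are different weekdays.
(Jan 5, 2184 is a Monday; Jul 5, 2205 is a Friday.)

No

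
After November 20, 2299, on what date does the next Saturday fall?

Nov 20, 2299 is a Monday.
From Monday to the next Saturday is 5 days.
Nov 20, 2299 + 5 = Nov 25, 2299.

November 25, 2299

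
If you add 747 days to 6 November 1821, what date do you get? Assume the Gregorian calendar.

+365 (one year) → Nov 6, 1822 (382 left).
Nov has 30 days: +25 → Dec 1, 1822 (357 left).
Dec has 31 days: +31 → Jan 1, 1823 (326 left).
Jan has 31 days: +31 → Feb 1, 1823 (295 left).
Feb has 28 days: +28 → Mar 1, 1823 (267 left).
Mar has 31 days: +31 → Apr 1, 1823 (236 left).
Apr has 30 days: +30 → May 1, 1823 (206 left).
May has 31 days: +31 → Jun 1, 1823 (175 left).
Jun has 30 days: +30 → Jul 1, 1823 (145 left).
Jul has 31 days: +31 → Aug 1, 1823 (114 left).
Aug has 31 days: +31 → Sep 1, 1823 (83 left).
Sep has 30 days: +30 → Oct 1, 1823 (53 left).
Oct has 31 days: +31 → Nov 1, 1823 (22 left).
+22 → Nov 23, 1823.

November 23, 1823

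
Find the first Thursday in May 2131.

May 1, 2131 is a Tuesday.
The first Thursday is therefore May 3 (2 days later).

May 3, 2131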